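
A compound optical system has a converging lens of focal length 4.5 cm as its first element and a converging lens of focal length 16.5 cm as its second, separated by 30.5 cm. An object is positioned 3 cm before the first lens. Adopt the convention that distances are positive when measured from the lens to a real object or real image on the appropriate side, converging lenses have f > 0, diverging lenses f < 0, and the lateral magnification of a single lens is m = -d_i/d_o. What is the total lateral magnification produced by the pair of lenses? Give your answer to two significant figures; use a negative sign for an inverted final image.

Lens 1: 1/d_i1 = 1/f_1 - 1/d_o1 = 1/4.5 - 1/3 = -0.11111 cm^-1, so d_i1 = -9.000 cm.
m_1 = -(-9.000)/3 = 3.0000.
With d_i1 < 0 the first image is virtual and lies on the object side; the object distance for lens 2 is d_o2 = 30.5 - (-9.000) = 39.500 cm.
Lens 2: 1/d_i2 = 1/f_2 - 1/d_o2 = 1/16.5 - 1/(39.500) = 0.03529 cm^-1, so d_i2 = 28.337 cm.
m_2 = -(28.337)/(39.500) = -0.7174.
Overall magnification: m = m_1 m_2 = -2.1522.

-2.2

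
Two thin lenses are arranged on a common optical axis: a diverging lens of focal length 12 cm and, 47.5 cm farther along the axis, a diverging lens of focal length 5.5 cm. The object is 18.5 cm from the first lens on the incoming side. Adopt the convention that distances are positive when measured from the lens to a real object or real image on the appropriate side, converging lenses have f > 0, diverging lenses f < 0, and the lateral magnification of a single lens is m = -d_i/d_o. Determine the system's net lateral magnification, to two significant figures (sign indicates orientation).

First lens: d_i1 = 1/(1/(-12) - 1/18.5) = -7.279 cm.
m_1 = -(-7.279)/18.5 = 0.3934.
The intermediate image is virtual, 7.279 cm to the left of lens 1, so d_o2 = L - d_i1 = 47.5 - (-7.279) = 54.779 cm.
Second lens: d_i2 = 1/(1/(-5.5) - 1/(54.779)) = -4.998 cm.
m_2 = -(-4.998)/(54.779) = 0.0912.
Total m = m_1 x m_2 = (0.3934)(0.0912) = 0.0359.

0.036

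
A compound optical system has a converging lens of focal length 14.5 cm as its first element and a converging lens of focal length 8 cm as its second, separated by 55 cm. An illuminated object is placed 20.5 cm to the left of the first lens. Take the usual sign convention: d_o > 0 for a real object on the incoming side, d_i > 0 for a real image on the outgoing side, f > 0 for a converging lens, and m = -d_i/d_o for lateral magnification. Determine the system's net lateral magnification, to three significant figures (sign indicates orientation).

-7.61

Lens 1: 1/d_i1 = 1/f_1 - 1/d_o1 = 1/14.5 - 1/20.5 = 0.02019 cm^-1, so d_i1 = 49.542 cm.
m_1 = -(49.542)/20.5 = -2.4167.
The intermediate image is 49.542 cm to the right of lens 1, so d_o2 = L - d_i1 = 55 - 49.542 = 5.458 cm.
Lens 2: 1/d_i2 = 1/f_2 - 1/d_o2 = 1/8 - 1/(5.458) = -0.05821 cm^-1, so d_i2 = -17.180 cm.
m_2 = -(-17.180)/(5.458) = 3.1475.
Total m = m_1 x m_2 = (-2.4167)(3.1475) = -7.6066.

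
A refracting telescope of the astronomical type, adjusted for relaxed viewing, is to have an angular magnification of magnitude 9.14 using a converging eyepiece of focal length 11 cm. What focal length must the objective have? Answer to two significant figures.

|M| = f_obj/|f_eye|, so f_obj = |M| x |f_eye| = 9.14 x 11 = 100.540 cm.

100 cm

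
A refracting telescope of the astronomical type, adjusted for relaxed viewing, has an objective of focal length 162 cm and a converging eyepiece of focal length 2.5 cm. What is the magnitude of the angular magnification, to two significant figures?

65

|M| = f_obj/|f_eye| = 162/2.5 = 64.800.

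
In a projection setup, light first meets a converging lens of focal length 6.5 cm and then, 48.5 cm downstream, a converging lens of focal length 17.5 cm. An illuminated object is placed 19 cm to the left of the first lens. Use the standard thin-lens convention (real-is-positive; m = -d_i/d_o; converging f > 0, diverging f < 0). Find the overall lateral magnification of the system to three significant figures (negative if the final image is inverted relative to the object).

First lens: d_i1 = 1/(1/6.5 - 1/19) = 9.880 cm.
m_1 = -(9.880)/19 = -0.5200.
The intermediate image is 9.880 cm to the right of lens 1, so d_o2 = L - d_i1 = 48.5 - 9.880 = 38.620 cm.
Second lens: d_i2 = 1/(1/17.5 - 1/(38.620)) = 32.000 cm.
m_2 = -(32.000)/(38.620) = -0.8286.
Total m = m_1 x m_2 = (-0.5200)(-0.8286) = 0.4309.

0.431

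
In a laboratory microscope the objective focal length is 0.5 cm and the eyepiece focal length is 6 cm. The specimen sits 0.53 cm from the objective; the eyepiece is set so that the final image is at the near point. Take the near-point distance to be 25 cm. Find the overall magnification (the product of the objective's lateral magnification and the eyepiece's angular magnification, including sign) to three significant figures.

Objective: 1/d_i = 1/f_obj - 1/d_o = 1/0.5 - 1/0.53 = 0.11321 cm^-1, so d_i = 8.833 cm.
m_obj = -d_i/d_o = -8.833/0.53 = -16.667.
Eyepiece angular magnification (image at near point): M_eye = 1 + D/f_e = 1 + 25/6 = 5.167.
Overall M = m_obj x M_eye = (-16.667)(5.167) = -86.11.

-86.1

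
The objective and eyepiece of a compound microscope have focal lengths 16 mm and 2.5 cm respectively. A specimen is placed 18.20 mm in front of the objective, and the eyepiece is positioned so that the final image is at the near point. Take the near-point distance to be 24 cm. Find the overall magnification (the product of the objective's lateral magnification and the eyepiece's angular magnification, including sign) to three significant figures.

Convert to cm: f_obj = 16 mm = 1.6 cm; d_o = 18.20 mm = 1.82 cm.
Objective: 1/d_i = 1/f_obj - 1/d_o = 1/1.6 - 1/1.82 = 0.07555 cm^-1, so d_i = 13.236 cm.
m_obj = -d_i/d_o = -13.236/1.82 = -7.273.
Eyepiece angular magnification (image at near point): M_eye = 1 + D/f_e = 1 + 24/2.5 = 10.600.
Overall M = m_obj x M_eye = (-7.273)(10.600) = -77.09.

-77.1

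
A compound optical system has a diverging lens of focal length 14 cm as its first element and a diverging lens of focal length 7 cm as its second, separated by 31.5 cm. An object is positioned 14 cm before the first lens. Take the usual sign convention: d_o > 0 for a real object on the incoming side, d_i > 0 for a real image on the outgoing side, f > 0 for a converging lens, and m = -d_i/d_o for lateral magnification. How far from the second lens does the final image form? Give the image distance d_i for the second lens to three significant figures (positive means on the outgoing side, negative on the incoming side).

-5.92 cm

Applying the thin-lens equation to the first lens, 1/(-14) = 1/14 + 1/d_i1, which gives d_i1 = -7.000 cm.
With d_i1 < 0 the first image is virtual and lies on the object side; the object distance for lens 2 is d_o2 = 31.5 - (-7.000) = 38.500 cm.
Applying the thin-lens equation again with f_2 = -7 cm and d_o2 = 38.500 cm gives d_i2 = -5.923 cm.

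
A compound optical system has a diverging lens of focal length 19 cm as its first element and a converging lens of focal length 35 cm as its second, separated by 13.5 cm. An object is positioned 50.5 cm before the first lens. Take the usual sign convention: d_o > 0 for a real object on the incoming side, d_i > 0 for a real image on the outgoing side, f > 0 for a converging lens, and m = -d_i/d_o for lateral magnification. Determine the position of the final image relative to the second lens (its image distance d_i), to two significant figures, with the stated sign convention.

-120 cm

Applying the thin-lens equation to the first lens, 1/(-19) = 1/50.5 + 1/d_i1, which gives d_i1 = -13.806 cm.
The intermediate image is virtual, 13.806 cm to the left of lens 1, so d_o2 = L - d_i1 = 13.5 - (-13.806) = 27.306 cm.
Applying the thin-lens equation again with f_2 = 35 cm and d_o2 = 27.306 cm gives d_i2 = -124.210 cm.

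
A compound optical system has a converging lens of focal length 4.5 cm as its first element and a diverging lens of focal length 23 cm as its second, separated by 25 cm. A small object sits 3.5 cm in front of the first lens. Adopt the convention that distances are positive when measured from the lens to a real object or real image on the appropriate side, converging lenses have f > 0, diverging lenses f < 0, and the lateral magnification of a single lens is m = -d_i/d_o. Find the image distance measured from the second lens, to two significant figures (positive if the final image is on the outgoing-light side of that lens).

-15 cm

First lens: d_i1 = 1/(1/4.5 - 1/3.5) = -15.750 cm.
With d_i1 < 0 the first image is virtual and lies on the object side; the object distance for lens 2 is d_o2 = 25 - (-15.750) = 40.750 cm.
Second lens: d_i2 = 1/(1/(-23) - 1/(40.750)) = -14.702 cm.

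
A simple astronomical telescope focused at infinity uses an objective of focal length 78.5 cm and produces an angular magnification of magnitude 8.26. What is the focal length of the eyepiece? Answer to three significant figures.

|M| = f_obj/f_eye, so f_eye = f_obj/|M| = 78.5/8.26 = 9.504 cm.

9.50 cm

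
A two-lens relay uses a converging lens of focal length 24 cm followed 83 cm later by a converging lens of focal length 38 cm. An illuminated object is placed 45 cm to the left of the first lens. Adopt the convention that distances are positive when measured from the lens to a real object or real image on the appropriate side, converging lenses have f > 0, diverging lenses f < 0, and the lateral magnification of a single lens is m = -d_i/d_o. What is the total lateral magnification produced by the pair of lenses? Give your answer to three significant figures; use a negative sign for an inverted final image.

Applying the thin-lens equation to the first lens, 1/24 = 1/45 + 1/d_i1, which gives d_i1 = 51.429 cm.
Its lateral magnification is m_1 = -d_i1/d_o1 = -(51.429)/45 = -1.1429.
Object distance for lens 2: d_o2 = 83 - 51.429 = 31.571 cm.
Applying the thin-lens equation again with f_2 = 38 cm and d_o2 = 31.571 cm gives d_i2 = -186.622 cm.
m_2 = -(-186.622)/(31.571) = 5.9111.
The system's lateral magnification is m_1 m_2 = (-1.1429)(5.9111) = -6.7556.

-6.76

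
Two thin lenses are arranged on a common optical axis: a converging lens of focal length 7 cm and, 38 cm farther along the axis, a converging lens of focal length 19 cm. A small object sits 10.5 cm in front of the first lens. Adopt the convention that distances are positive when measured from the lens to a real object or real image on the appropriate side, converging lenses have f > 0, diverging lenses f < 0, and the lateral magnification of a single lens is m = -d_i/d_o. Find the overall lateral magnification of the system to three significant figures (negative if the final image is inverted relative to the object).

-19.0

First lens: d_i1 = 1/(1/7 - 1/10.5) = 21.000 cm.
m_1 = -(21.000)/10.5 = -2.0000.
The intermediate image is 21.000 cm to the right of lens 1, so d_o2 = L - d_i1 = 38 - 21.000 = 17.000 cm.
Second lens: d_i2 = 1/(1/19 - 1/(17.000)) = -161.500 cm.
m_2 = -(-161.500)/(17.000) = 9.5000.
The system's lateral magnification is m_1 m_2 = (-2.0000)(9.5000) = -19.0000.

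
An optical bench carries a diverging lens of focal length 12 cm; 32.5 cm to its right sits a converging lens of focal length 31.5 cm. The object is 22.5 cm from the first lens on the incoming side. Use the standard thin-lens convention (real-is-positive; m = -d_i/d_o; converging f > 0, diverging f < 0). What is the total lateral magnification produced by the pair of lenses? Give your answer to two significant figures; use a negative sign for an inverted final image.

Lens 1: 1/d_i1 = 1/f_1 - 1/d_o1 = 1/(-12) - 1/22.5 = -0.12778 cm^-1, so d_i1 = -7.826 cm.
m_1 = -(-7.826)/22.5 = 0.3478.
The intermediate image is virtual, 7.826 cm to the left of lens 1, so d_o2 = L - d_i1 = 32.5 - (-7.826) = 40.326 cm.
Lens 2: 1/d_i2 = 1/f_2 - 1/d_o2 = 1/31.5 - 1/(40.326) = 0.00695 cm^-1, so d_i2 = 143.922 cm.
m_2 = -(143.922)/(40.326) = -3.5690.
Overall magnification: m = m_1 m_2 = -1.2414.

-1.2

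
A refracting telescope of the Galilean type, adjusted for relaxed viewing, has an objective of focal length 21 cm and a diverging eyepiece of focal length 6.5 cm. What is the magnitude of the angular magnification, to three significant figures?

3.23

|M| = f_obj/|f_eye| = 21/6.5 = 3.231.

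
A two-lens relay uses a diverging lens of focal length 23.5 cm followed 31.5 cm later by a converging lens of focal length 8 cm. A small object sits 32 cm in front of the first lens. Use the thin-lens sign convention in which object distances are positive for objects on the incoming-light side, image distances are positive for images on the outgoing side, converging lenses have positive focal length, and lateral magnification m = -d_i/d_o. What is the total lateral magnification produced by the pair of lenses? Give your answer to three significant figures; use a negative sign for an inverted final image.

Lens 1: 1/d_i1 = 1/f_1 - 1/d_o1 = 1/(-23.5) - 1/32 = -0.07380 cm^-1, so d_i1 = -13.550 cm.
m_1 = -(-13.550)/32 = 0.4234.
With d_i1 < 0 the first image is virtual and lies on the object side; the object distance for lens 2 is d_o2 = 31.5 - (-13.550) = 45.050 cm.
Lens 2: 1/d_i2 = 1/f_2 - 1/d_o2 = 1/8 - 1/(45.050) = 0.10280 cm^-1, so d_i2 = 9.727 cm.
m_2 = -(9.727)/(45.050) = -0.2159.
Overall magnification: m = m_1 m_2 = -0.0914.

-0.0914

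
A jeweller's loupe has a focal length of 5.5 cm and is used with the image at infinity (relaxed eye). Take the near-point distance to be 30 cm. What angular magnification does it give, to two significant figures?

M = D/f = 30/5.5 = 5.455.

5.5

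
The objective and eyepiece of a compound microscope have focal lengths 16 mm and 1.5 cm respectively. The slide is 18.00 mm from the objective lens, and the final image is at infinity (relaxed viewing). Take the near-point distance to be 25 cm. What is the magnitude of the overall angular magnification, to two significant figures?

Convert to cm: f_obj = 16 mm = 1.6 cm; d_o = 18.00 mm = 1.80 cm.
Objective: 1/d_i = 1/f_obj - 1/d_o = 1/1.6 - 1/1.80 = 0.06944 cm^-1, so d_i = 14.400 cm.
m_obj = -d_i/d_o = -14.400/1.80 = -8.000.
Eyepiece angular magnification (image at infinity): M_eye = D/f_e = 25/1.5 = 16.667.
Overall M = m_obj x M_eye = (-8.000)(16.667) = -133.33.
|M| = 133.33.

130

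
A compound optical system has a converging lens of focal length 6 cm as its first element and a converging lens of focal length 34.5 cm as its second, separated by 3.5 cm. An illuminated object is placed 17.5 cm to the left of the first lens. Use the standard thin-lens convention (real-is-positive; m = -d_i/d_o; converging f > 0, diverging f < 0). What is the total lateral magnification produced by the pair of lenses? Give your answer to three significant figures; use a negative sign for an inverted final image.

-0.449

Applying the thin-lens equation to the first lens, 1/6 = 1/17.5 + 1/d_i1, which gives d_i1 = 9.130 cm.
Its lateral magnification is m_1 = -d_i1/d_o1 = -(9.130)/17.5 = -0.5217.
This image would form 9.130 cm past lens 1, i.e. 5.630 cm beyond lens 2, so it is a virtual object for lens 2: d_o2 = 3.5 - 9.130 = -5.630 cm.
Applying the thin-lens equation again with f_2 = 34.5 cm and d_o2 = -5.630 cm gives d_i2 = 4.840 cm.
m_2 = -(4.840)/(-5.630) = 0.8597.
The system's lateral magnification is m_1 m_2 = (-0.5217)(0.8597) = -0.4485.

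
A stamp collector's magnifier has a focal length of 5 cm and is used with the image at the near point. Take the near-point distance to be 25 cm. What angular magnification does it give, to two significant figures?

6.0

M = 1 + D/f = 1 + 25/5 = 6.000.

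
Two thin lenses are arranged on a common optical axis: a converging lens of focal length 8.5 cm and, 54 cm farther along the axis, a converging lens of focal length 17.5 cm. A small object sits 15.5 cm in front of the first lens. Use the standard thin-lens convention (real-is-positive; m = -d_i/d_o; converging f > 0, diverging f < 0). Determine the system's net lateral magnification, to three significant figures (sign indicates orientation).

1.20

Lens 1: 1/d_i1 = 1/f_1 - 1/d_o1 = 1/8.5 - 1/15.5 = 0.05313 cm^-1, so d_i1 = 18.821 cm.
m_1 = -(18.821)/15.5 = -1.2143.
That image sits 35.179 cm in front of the second lens, so d_o2 = 35.179 cm.
Lens 2: 1/d_i2 = 1/f_2 - 1/d_o2 = 1/17.5 - 1/(35.179) = 0.02872 cm^-1, so d_i2 = 34.823 cm.
m_2 = -(34.823)/(35.179) = -0.9899.
Overall magnification: m = m_1 m_2 = 1.2020.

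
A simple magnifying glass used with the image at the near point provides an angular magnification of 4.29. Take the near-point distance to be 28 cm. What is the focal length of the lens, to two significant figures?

For the image at the near point, M = 1 + D/f.
f = D/(M - 1) = 28/(4.29 - 1) = 8.511 cm.

8.5 cm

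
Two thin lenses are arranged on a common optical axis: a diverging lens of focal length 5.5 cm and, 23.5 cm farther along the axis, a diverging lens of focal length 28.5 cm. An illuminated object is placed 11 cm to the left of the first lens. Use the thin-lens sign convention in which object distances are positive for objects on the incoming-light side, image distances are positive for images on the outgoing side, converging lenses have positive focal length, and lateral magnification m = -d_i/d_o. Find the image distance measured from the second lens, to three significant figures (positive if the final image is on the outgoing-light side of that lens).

Lens 1: 1/d_i1 = 1/f_1 - 1/d_o1 = 1/(-5.5) - 1/11 = -0.27273 cm^-1, so d_i1 = -3.667 cm.
The intermediate image is virtual, 3.667 cm to the left of lens 1, so d_o2 = L - d_i1 = 23.5 - (-3.667) = 27.167 cm.
Lens 2: 1/d_i2 = 1/f_2 - 1/d_o2 = 1/(-28.5) - 1/(27.167) = -0.07190 cm^-1, so d_i2 = -13.909 cm.

-13.9 cm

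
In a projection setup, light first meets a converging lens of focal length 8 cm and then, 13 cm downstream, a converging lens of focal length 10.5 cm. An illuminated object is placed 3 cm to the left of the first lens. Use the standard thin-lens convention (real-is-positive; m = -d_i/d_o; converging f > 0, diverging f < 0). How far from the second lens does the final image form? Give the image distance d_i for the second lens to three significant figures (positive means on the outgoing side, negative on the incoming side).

25.6 cm

Applying the thin-lens equation to the first lens, 1/8 = 1/3 + 1/d_i1, which gives d_i1 = -4.800 cm.
With d_i1 < 0 the first image is virtual and lies on the object side; the object distance for lens 2 is d_o2 = 13 - (-4.800) = 17.800 cm.
Applying the thin-lens equation again with f_2 = 10.5 cm and d_o2 = 17.800 cm gives d_i2 = 25.603 cm.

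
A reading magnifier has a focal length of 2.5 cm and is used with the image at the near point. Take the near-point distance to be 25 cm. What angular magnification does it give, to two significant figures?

M = 1 + D/f = 1 + 25/2.5 = 11.000.

11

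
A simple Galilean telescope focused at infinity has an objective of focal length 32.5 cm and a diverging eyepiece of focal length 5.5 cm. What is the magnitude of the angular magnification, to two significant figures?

|M| = f_obj/|f_eye| = 32.5/5.5 = 5.909.

5.9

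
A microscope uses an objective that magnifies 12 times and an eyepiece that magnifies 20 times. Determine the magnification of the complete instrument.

The overall magnification of a compound microscope is the product of the objective and eyepiece magnifications:
M = M_obj x M_eye = 12 x 20 = 240.

240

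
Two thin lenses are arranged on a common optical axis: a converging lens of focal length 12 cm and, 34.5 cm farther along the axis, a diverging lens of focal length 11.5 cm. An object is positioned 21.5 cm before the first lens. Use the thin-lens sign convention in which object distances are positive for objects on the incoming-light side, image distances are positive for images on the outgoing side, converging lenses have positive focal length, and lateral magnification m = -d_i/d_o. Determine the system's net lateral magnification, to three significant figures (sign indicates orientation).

First lens: d_i1 = 1/(1/12 - 1/21.5) = 27.158 cm.
m_1 = -(27.158)/21.5 = -1.2632.
The intermediate image is 27.158 cm to the right of lens 1, so d_o2 = L - d_i1 = 34.5 - 27.158 = 7.342 cm.
Second lens: d_i2 = 1/(1/(-11.5) - 1/(7.342)) = -4.481 cm.
m_2 = -(-4.481)/(7.342) = 0.6103.
The system's lateral magnification is m_1 m_2 = (-1.2632)(0.6103) = -0.7709.

-0.771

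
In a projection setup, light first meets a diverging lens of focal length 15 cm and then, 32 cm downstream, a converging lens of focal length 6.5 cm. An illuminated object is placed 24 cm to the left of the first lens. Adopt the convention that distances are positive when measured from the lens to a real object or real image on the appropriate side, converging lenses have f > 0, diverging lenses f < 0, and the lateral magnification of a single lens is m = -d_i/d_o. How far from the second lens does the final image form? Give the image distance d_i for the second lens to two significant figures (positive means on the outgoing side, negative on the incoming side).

7.7 cm

Lens 1: 1/d_i1 = 1/f_1 - 1/d_o1 = 1/(-15) - 1/24 = -0.10833 cm^-1, so d_i1 = -9.231 cm.
With d_i1 < 0 the first image is virtual and lies on the object side; the object distance for lens 2 is d_o2 = 32 - (-9.231) = 41.231 cm.
Lens 2: 1/d_i2 = 1/f_2 - 1/d_o2 = 1/6.5 - 1/(41.231) = 0.12959 cm^-1, so d_i2 = 7.717 cm.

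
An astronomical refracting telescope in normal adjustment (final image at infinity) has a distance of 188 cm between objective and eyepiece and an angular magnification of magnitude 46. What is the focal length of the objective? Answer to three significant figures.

In normal adjustment the tube length equals f_obj + f_eye and |M| = f_obj/f_eye.
So f_obj = 46 f_eye and 46 f_eye + f_eye = 188 cm, giving f_eye = 188/47 = 4.000 cm and f_obj = 184.000 cm.

184 cm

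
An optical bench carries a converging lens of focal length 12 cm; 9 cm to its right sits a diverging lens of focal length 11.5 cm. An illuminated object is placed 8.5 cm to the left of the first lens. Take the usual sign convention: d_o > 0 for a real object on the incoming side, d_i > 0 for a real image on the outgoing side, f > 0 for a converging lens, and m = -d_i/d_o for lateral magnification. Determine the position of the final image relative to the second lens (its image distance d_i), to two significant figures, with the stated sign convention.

Lens 1: 1/d_i1 = 1/f_1 - 1/d_o1 = 1/12 - 1/8.5 = -0.03431 cm^-1, so d_i1 = -29.143 cm.
With d_i1 < 0 the first image is virtual and lies on the object side; the object distance for lens 2 is d_o2 = 9 - (-29.143) = 38.143 cm.
Lens 2: 1/d_i2 = 1/f_2 - 1/d_o2 = 1/(-11.5) - 1/(38.143) = -0.11317 cm^-1, so d_i2 = -8.836 cm.

-8.8 cm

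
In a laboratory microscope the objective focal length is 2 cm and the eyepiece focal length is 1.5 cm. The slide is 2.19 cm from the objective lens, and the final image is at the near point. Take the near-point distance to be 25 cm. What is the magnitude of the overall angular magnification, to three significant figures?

Objective: 1/d_i = 1/f_obj - 1/d_o = 1/2 - 1/2.19 = 0.04338 cm^-1, so d_i = 23.053 cm.
m_obj = -d_i/d_o = -23.053/2.19 = -10.526.
Eyepiece angular magnification (image at near point): M_eye = 1 + D/f_e = 1 + 25/1.5 = 17.667.
Overall M = m_obj x M_eye = (-10.526)(17.667) = -185.96.
|M| = 185.96.

186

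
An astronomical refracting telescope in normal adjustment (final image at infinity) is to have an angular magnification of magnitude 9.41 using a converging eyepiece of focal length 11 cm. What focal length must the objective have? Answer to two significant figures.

100 cm

|M| = f_obj/|f_eye|, so f_obj = |M| x |f_eye| = 9.41 x 11 = 103.510 cm.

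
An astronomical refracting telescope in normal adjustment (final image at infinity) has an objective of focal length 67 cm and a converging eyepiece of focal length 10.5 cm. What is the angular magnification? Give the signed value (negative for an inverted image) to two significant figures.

M = -f_obj/f_eye = -67/(10.5) = -6.381.

-6.4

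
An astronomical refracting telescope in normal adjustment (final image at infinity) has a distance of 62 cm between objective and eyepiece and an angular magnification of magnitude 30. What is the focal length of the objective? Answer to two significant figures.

60 cm

In normal adjustment the tube length equals f_obj + f_eye and |M| = f_obj/f_eye.
So f_obj = 30 f_eye and 30 f_eye + f_eye = 62 cm, giving f_eye = 62/31 = 2.000 cm and f_obj = 60.000 cm.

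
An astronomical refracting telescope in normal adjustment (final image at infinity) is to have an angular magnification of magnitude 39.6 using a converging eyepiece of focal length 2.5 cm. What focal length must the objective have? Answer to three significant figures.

99.0 cm

|M| = f_obj/|f_eye|, so f_obj = |M| x |f_eye| = 39.6 x 2.5 = 99.000 cm.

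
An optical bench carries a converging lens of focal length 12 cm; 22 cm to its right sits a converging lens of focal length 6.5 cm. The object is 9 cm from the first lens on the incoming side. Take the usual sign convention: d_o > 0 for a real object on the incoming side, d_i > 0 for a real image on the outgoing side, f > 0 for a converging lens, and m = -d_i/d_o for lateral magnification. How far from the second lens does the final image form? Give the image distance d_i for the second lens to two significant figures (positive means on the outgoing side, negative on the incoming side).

Applying the thin-lens equation to the first lens, 1/12 = 1/9 + 1/d_i1, which gives d_i1 = -36.000 cm.
With d_i1 < 0 the first image is virtual and lies on the object side; the object distance for lens 2 is d_o2 = 22 - (-36.000) = 58.000 cm.
Applying the thin-lens equation again with f_2 = 6.5 cm and d_o2 = 58.000 cm gives d_i2 = 7.320 cm.

7.3 cm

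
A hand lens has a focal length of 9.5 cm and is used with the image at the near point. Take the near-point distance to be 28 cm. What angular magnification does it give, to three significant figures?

3.95

M = 1 + D/f = 1 + 28/9.5 = 3.947.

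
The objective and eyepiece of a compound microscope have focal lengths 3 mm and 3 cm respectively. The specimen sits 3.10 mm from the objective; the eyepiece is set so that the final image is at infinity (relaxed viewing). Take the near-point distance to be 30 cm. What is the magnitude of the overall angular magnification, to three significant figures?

300

Convert to cm: f_obj = 3 mm = 0.3 cm; d_o = 3.10 mm = 0.31 cm.
Objective: 1/d_i = 1/f_obj - 1/d_o = 1/0.3 - 1/0.31 = 0.10753 cm^-1, so d_i = 9.300 cm.
m_obj = -d_i/d_o = -9.300/0.31 = -30.000.
Eyepiece angular magnification (image at infinity): M_eye = D/f_e = 30/3 = 10.000.
Overall M = m_obj x M_eye = (-30.000)(10.000) = -300.00.
|M| = 300.00.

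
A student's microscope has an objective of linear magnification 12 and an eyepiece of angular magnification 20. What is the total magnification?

The overall magnification of a compound microscope is the product of the objective and eyepiece magnifications:
M = M_obj x M_eye = 12 x 20 = 240.

240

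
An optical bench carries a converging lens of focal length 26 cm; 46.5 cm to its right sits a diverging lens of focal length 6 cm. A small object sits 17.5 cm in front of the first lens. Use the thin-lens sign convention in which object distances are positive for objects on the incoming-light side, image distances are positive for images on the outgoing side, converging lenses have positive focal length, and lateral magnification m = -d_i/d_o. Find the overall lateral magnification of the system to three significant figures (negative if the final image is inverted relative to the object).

0.173

Applying the thin-lens equation to the first lens, 1/26 = 1/17.5 + 1/d_i1, which gives d_i1 = -53.529 cm.
Its lateral magnification is m_1 = -d_i1/d_o1 = -(-53.529)/17.5 = 3.0588.
The intermediate image is virtual, 53.529 cm to the left of lens 1, so d_o2 = L - d_i1 = 46.5 - (-53.529) = 100.029 cm.
Applying the thin-lens equation again with f_2 = -6 cm and d_o2 = 100.029 cm gives d_i2 = -5.660 cm.
m_2 = -(-5.660)/(100.029) = 0.0566.
Overall magnification: m = m_1 m_2 = 0.1731.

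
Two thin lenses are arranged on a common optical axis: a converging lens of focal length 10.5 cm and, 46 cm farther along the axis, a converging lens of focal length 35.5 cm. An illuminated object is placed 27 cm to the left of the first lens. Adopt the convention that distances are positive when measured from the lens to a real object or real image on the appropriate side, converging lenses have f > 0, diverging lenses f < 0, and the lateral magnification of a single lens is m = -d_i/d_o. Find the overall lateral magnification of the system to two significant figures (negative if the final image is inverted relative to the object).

Lens 1: 1/d_i1 = 1/f_1 - 1/d_o1 = 1/10.5 - 1/27 = 0.05820 cm^-1, so d_i1 = 17.182 cm.
m_1 = -(17.182)/27 = -0.6364.
That image sits 28.818 cm in front of the second lens, so d_o2 = 28.818 cm.
Lens 2: 1/d_i2 = 1/f_2 - 1/d_o2 = 1/35.5 - 1/(28.818) = -0.00653 cm^-1, so d_i2 = -153.109 cm.
m_2 = -(-153.109)/(28.818) = 5.3129.
Total m = m_1 x m_2 = (-0.6364)(5.3129) = -3.3810.

-3.4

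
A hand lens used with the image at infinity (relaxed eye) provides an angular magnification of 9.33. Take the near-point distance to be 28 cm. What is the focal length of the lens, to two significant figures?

For the image at infinity, M = D/f.
f = D/M = 28/9.33 = 3.001 cm.

3.0 cm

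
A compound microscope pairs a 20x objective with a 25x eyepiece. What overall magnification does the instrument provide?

500

The overall magnification of a compound microscope is the product of the objective and eyepiece magnifications:
M = M_obj x M_eye = 20 x 25 = 500.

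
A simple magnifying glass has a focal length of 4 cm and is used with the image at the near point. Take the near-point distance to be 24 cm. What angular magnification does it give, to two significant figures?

7.0

M = 1 + D/f = 1 + 24/4 = 7.000.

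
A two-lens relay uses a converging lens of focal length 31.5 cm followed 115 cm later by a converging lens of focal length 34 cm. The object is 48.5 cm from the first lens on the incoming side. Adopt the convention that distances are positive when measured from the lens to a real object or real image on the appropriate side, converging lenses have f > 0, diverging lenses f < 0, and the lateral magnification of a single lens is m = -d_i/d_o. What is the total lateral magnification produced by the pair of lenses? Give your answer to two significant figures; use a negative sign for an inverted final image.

Lens 1: 1/d_i1 = 1/f_1 - 1/d_o1 = 1/31.5 - 1/48.5 = 0.01113 cm^-1, so d_i1 = 89.868 cm.
m_1 = -(89.868)/48.5 = -1.8529.
That image sits 25.132 cm in front of the second lens, so d_o2 = 25.132 cm.
Lens 2: 1/d_i2 = 1/f_2 - 1/d_o2 = 1/34 - 1/(25.132) = -0.01038 cm^-1, so d_i2 = -96.362 cm.
m_2 = -(-96.362)/(25.132) = 3.8342.
Overall magnification: m = m_1 m_2 = -7.1045.

-7.1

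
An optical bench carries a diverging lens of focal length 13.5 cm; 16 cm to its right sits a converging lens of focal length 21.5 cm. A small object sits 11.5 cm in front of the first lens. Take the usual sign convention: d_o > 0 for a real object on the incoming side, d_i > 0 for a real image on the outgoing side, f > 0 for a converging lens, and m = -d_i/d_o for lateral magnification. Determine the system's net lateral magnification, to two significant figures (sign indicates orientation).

Applying the thin-lens equation to the first lens, 1/(-13.5) = 1/11.5 + 1/d_i1, which gives d_i1 = -6.210 cm.
Its lateral magnification is m_1 = -d_i1/d_o1 = -(-6.210)/11.5 = 0.5400.
The intermediate image is virtual, 6.210 cm to the left of lens 1, so d_o2 = L - d_i1 = 16 - (-6.210) = 22.210 cm.
Applying the thin-lens equation again with f_2 = 21.5 cm and d_o2 = 22.210 cm gives d_i2 = 672.556 cm.
m_2 = -(672.556)/(22.210) = -30.2817.
The system's lateral magnification is m_1 m_2 = (0.5400)(-30.2817) = -16.3521.

-16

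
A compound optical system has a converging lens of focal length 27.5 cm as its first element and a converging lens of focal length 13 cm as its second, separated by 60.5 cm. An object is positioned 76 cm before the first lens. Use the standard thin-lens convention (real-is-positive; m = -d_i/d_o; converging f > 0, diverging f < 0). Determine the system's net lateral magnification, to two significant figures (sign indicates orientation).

Lens 1: 1/d_i1 = 1/f_1 - 1/d_o1 = 1/27.5 - 1/76 = 0.02321 cm^-1, so d_i1 = 43.093 cm.
m_1 = -(43.093)/76 = -0.5670.
Object distance for lens 2: d_o2 = 60.5 - 43.093 = 17.407 cm.
Lens 2: 1/d_i2 = 1/f_2 - 1/d_o2 = 1/13 - 1/(17.407) = 0.01948 cm^-1, so d_i2 = 51.346 cm.
m_2 = -(51.346)/(17.407) = -2.9497.
The system's lateral magnification is m_1 m_2 = (-0.5670)(-2.9497) = 1.6725.

1.7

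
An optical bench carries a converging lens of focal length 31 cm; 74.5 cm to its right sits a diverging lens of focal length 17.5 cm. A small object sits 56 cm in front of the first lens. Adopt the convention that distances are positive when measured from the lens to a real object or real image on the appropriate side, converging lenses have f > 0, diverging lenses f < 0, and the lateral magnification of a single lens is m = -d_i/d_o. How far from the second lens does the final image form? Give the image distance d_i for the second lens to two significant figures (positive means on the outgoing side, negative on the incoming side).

-3.9 cm

Lens 1: 1/d_i1 = 1/f_1 - 1/d_o1 = 1/31 - 1/56 = 0.01440 cm^-1, so d_i1 = 69.440 cm.
Object distance for lens 2: d_o2 = 74.5 - 69.440 = 5.060 cm.
Lens 2: 1/d_i2 = 1/f_2 - 1/d_o2 = 1/(-17.5) - 1/(5.060) = -0.25477 cm^-1, so d_i2 = -3.925 cm.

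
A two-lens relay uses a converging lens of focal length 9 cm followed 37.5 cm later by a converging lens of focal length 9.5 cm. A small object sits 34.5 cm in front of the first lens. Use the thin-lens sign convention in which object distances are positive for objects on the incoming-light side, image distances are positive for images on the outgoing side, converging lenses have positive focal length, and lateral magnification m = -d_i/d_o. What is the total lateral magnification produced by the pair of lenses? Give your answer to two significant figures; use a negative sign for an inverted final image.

0.21

Lens 1: 1/d_i1 = 1/f_1 - 1/d_o1 = 1/9 - 1/34.5 = 0.08213 cm^-1, so d_i1 = 12.176 cm.
m_1 = -(12.176)/34.5 = -0.3529.
That image sits 25.324 cm in front of the second lens, so d_o2 = 25.324 cm.
Lens 2: 1/d_i2 = 1/f_2 - 1/d_o2 = 1/9.5 - 1/(25.324) = 0.06577 cm^-1, so d_i2 = 15.204 cm.
m_2 = -(15.204)/(25.324) = -0.6004.
Overall magnification: m = m_1 m_2 = 0.2119.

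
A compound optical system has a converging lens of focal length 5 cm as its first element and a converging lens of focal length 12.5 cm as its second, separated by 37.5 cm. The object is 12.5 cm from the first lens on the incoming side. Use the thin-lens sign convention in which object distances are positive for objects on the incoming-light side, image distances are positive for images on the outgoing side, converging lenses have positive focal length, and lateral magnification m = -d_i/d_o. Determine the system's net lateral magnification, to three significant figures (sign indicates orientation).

0.500

Applying the thin-lens equation to the first lens, 1/5 = 1/12.5 + 1/d_i1, which gives d_i1 = 8.333 cm.
Its lateral magnification is m_1 = -d_i1/d_o1 = -(8.333)/12.5 = -0.6667.
The intermediate image is 8.333 cm to the right of lens 1, so d_o2 = L - d_i1 = 37.5 - 8.333 = 29.167 cm.
Applying the thin-lens equation again with f_2 = 12.5 cm and d_o2 = 29.167 cm gives d_i2 = 21.875 cm.
m_2 = -(21.875)/(29.167) = -0.7500.
Overall magnification: m = m_1 m_2 = 0.5000.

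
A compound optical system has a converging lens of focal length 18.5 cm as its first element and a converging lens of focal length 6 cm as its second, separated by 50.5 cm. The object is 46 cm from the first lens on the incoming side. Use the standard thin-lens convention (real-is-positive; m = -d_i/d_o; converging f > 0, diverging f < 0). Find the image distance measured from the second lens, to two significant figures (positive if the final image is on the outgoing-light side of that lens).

Applying the thin-lens equation to the first lens, 1/18.5 = 1/46 + 1/d_i1, which gives d_i1 = 30.945 cm.
Object distance for lens 2: d_o2 = 50.5 - 30.945 = 19.555 cm.
Applying the thin-lens equation again with f_2 = 6 cm and d_o2 = 19.555 cm gives d_i2 = 8.656 cm.

8.7 cm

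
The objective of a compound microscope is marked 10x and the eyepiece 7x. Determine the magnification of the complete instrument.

70

The overall magnification of a compound microscope is the product of the objective and eyepiece magnifications:
M = M_obj x M_eye = 10 x 7 = 70.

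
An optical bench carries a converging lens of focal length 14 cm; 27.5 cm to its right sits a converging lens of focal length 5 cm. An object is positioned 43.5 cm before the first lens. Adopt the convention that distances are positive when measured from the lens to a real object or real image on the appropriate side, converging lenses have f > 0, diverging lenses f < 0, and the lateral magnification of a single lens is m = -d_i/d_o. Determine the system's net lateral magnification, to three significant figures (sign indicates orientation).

1.28

Applying the thin-lens equation to the first lens, 1/14 = 1/43.5 + 1/d_i1, which gives d_i1 = 20.644 cm.
Its lateral magnification is m_1 = -d_i1/d_o1 = -(20.644)/43.5 = -0.4746.
That image sits 6.856 cm in front of the second lens, so d_o2 = 6.856 cm.
Applying the thin-lens equation again with f_2 = 5 cm and d_o2 = 6.856 cm gives d_i2 = 18.470 cm.
m_2 = -(18.470)/(6.856) = -2.6941.
Overall magnification: m = m_1 m_2 = 1.2785.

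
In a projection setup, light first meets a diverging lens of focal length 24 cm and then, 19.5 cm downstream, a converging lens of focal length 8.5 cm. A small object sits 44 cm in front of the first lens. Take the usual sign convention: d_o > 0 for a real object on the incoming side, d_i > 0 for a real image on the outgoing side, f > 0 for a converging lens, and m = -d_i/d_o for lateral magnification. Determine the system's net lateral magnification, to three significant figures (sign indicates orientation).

-0.113

First lens: d_i1 = 1/(1/(-24) - 1/44) = -15.529 cm.
m_1 = -(-15.529)/44 = 0.3529.
With d_i1 < 0 the first image is virtual and lies on the object side; the object distance for lens 2 is d_o2 = 19.5 - (-15.529) = 35.029 cm.
Second lens: d_i2 = 1/(1/8.5 - 1/(35.029)) = 11.223 cm.
m_2 = -(11.223)/(35.029) = -0.3204.
Total m = m_1 x m_2 = (0.3529)(-0.3204) = -0.1131.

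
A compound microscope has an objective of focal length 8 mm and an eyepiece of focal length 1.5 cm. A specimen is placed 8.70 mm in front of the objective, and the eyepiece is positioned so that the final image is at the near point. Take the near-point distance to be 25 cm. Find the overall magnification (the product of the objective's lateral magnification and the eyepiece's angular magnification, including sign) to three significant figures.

-202

Convert to cm: f_obj = 8 mm = 0.8 cm; d_o = 8.70 mm = 0.87 cm.
Objective: 1/d_i = 1/f_obj - 1/d_o = 1/0.8 - 1/0.87 = 0.10057 cm^-1, so d_i = 9.943 cm.
m_obj = -d_i/d_o = -9.943/0.87 = -11.429.
Eyepiece angular magnification (image at near point): M_eye = 1 + D/f_e = 1 + 25/1.5 = 17.667.
Overall M = m_obj x M_eye = (-11.429)(17.667) = -201.90.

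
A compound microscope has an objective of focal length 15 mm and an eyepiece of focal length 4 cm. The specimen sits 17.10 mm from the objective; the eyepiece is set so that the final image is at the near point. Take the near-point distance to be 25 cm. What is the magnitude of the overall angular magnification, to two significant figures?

Convert to cm: f_obj = 15 mm = 1.5 cm; d_o = 17.10 mm = 1.71 cm.
Objective: 1/d_i = 1/f_obj - 1/d_o = 1/1.5 - 1/1.71 = 0.08187 cm^-1, so d_i = 12.214 cm.
m_obj = -d_i/d_o = -12.214/1.71 = -7.143.
Eyepiece angular magnification (image at near point): M_eye = 1 + D/f_e = 1 + 25/4 = 7.250.
Overall M = m_obj x M_eye = (-7.143)(7.250) = -51.79.
|M| = 51.79.

52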